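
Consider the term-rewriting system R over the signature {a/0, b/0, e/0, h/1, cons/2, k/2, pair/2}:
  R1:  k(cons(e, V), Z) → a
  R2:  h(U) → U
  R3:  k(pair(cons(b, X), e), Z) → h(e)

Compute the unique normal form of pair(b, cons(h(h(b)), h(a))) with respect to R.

pair(b, cons(b, a))

1. pair(b, cons(h(h(b)), h(a)))  →  pair(b, cons(h(b), h(a)))   [R2 at 2.1]
2. pair(b, cons(h(b), h(a)))  →  pair(b, cons(b, h(a)))   [R2 at 2.1]
3. pair(b, cons(b, h(a)))  →  pair(b, cons(b, a))   [R2 at 2.2]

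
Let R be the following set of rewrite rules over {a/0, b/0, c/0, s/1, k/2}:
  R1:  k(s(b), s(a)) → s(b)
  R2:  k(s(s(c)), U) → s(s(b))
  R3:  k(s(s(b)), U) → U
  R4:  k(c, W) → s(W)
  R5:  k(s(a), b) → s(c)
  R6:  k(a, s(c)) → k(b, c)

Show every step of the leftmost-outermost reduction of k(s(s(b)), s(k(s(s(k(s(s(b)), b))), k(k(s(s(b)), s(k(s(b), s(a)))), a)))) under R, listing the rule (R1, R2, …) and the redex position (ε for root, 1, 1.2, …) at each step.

1. k(s(s(b)), s(k(s(s(k(s(s(b)), b))), k(k(s(s(b)), s(k(s(b), s(a)))), a))))  →  s(k(s(s(k(s(s(b)), b))), k(k(s(s(b)), s(k(s(b), s(a)))), a)))   [R3 at ε]
2. s(k(s(s(k(s(s(b)), b))), k(k(s(s(b)), s(k(s(b), s(a)))), a)))  →  s(k(s(s(b)), k(k(s(s(b)), s(k(s(b), s(a)))), a)))   [R3 at 1.1.1.1]
3. s(k(s(s(b)), k(k(s(s(b)), s(k(s(b), s(a)))), a)))  →  s(k(k(s(s(b)), s(k(s(b), s(a)))), a))   [R3 at 1]
4. s(k(k(s(s(b)), s(k(s(b), s(a)))), a))  →  s(k(s(k(s(b), s(a))), a))   [R3 at 1.1]
5. s(k(s(k(s(b), s(a))), a))  →  s(k(s(s(b)), a))   [R1 at 1.1.1]
6. s(k(s(s(b)), a))  →  s(a)   [R3 at 1]

s(a)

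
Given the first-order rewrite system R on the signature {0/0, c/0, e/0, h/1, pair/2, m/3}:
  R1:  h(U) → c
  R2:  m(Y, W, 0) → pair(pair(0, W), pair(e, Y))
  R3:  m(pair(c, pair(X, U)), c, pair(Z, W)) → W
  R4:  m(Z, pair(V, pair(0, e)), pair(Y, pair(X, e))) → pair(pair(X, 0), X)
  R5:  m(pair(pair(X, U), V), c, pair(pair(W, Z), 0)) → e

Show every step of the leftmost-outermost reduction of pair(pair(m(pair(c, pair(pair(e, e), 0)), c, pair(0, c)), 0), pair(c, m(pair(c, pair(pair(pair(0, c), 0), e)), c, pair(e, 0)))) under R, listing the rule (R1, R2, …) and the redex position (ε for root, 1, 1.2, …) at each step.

1. pair(pair(m(pair(c, pair(pair(e, e), 0)), c, pair(0, c)), 0), pair(c, m(pair(c, pair(pair(pair(0, c), 0), e)), c, pair(e, 0))))  →  pair(pair(c, 0), pair(c, m(pair(c, pair(pair(pair(0, c), 0), e)), c, pair(e, 0))))   [R3 at 1.1]
2. pair(pair(c, 0), pair(c, m(pair(c, pair(pair(pair(0, c), 0), e)), c, pair(e, 0))))  →  pair(pair(c, 0), pair(c, 0))   [R3 at 2.2]

pair(pair(c, 0), pair(c, 0))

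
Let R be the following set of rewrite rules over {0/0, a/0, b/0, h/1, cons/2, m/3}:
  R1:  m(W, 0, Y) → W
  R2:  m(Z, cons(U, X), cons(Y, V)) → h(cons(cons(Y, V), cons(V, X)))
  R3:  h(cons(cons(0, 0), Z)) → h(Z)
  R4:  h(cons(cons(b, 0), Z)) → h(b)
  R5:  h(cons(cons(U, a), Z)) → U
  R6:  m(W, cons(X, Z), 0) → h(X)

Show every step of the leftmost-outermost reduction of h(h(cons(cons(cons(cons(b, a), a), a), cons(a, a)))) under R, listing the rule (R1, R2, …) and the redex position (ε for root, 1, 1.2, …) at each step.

1. h(h(cons(cons(cons(cons(b, a), a), a), cons(a, a))))  →  h(cons(cons(b, a), a))   [R5 at 1]
2. h(cons(cons(b, a), a))  →  b   [R5 at ε]

b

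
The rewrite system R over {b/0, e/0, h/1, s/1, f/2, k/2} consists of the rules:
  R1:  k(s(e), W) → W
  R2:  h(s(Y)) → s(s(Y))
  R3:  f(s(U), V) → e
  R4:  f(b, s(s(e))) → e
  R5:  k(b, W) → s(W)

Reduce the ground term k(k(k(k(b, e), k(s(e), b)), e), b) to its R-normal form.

1. k(k(k(k(b, e), k(s(e), b)), e), b)  →  k(k(k(s(e), k(s(e), b)), e), b)   [R5 at 1.1.1]
2. k(k(k(s(e), k(s(e), b)), e), b)  →  k(k(k(s(e), b), e), b)   [R1 at 1.1]
3. k(k(k(s(e), b), e), b)  →  k(k(b, e), b)   [R1 at 1.1]
4. k(k(b, e), b)  →  k(s(e), b)   [R5 at 1]
5. k(s(e), b)  →  b   [R1 at ε]

b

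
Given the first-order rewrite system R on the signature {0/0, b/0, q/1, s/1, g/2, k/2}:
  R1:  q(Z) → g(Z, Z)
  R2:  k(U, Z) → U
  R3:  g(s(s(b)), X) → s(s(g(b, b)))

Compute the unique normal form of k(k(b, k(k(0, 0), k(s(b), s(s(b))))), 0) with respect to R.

1. k(k(b, k(k(0, 0), k(s(b), s(s(b))))), 0)  →  k(b, k(k(0, 0), k(s(b), s(s(b)))))   [R2 at ε]
2. k(b, k(k(0, 0), k(s(b), s(s(b)))))  →  b   [R2 at ε]

b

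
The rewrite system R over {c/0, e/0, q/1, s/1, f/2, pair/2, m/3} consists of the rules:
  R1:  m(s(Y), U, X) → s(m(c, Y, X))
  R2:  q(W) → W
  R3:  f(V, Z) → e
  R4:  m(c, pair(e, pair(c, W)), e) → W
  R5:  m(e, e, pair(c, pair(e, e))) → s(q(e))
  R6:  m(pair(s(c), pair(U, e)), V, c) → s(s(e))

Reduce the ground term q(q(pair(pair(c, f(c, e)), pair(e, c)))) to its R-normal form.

pair(pair(c, e), pair(e, c))

1. q(q(pair(pair(c, f(c, e)), pair(e, c))))  →  q(pair(pair(c, f(c, e)), pair(e, c)))   [R2 at ε]
2. q(pair(pair(c, f(c, e)), pair(e, c)))  →  pair(pair(c, f(c, e)), pair(e, c))   [R2 at ε]
3. pair(pair(c, f(c, e)), pair(e, c))  →  pair(pair(c, e), pair(e, c))   [R3 at 1.2]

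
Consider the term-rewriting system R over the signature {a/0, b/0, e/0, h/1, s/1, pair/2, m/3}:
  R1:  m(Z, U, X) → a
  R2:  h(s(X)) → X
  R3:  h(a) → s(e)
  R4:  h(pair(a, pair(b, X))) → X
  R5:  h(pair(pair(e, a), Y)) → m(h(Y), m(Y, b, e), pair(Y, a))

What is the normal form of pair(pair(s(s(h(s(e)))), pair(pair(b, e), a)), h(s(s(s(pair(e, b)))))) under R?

pair(pair(s(s(e)), pair(pair(b, e), a)), s(s(pair(e, b))))

1. pair(pair(s(s(h(s(e)))), pair(pair(b, e), a)), h(s(s(s(pair(e, b))))))  →  pair(pair(s(s(e)), pair(pair(b, e), a)), h(s(s(s(pair(e, b))))))   [R2 at 1.1.1.1]
2. pair(pair(s(s(e)), pair(pair(b, e), a)), h(s(s(s(pair(e, b))))))  →  pair(pair(s(s(e)), pair(pair(b, e), a)), s(s(pair(e, b))))   [R2 at 2]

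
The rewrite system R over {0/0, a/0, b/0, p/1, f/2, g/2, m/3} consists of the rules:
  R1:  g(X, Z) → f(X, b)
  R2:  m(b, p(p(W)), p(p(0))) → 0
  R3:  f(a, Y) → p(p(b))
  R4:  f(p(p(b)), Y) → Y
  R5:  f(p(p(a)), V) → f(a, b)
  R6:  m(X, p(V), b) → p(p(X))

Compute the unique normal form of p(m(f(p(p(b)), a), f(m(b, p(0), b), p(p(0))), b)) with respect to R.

1. p(m(f(p(p(b)), a), f(m(b, p(0), b), p(p(0))), b))  →  p(m(a, f(m(b, p(0), b), p(p(0))), b))   [R4 at 1.1]
2. p(m(a, f(m(b, p(0), b), p(p(0))), b))  →  p(m(a, f(p(p(b)), p(p(0))), b))   [R6 at 1.2.1]
3. p(m(a, f(p(p(b)), p(p(0))), b))  →  p(m(a, p(p(0)), b))   [R4 at 1.2]
4. p(m(a, p(p(0)), b))  →  p(p(p(a)))   [R6 at 1]

p(p(p(a)))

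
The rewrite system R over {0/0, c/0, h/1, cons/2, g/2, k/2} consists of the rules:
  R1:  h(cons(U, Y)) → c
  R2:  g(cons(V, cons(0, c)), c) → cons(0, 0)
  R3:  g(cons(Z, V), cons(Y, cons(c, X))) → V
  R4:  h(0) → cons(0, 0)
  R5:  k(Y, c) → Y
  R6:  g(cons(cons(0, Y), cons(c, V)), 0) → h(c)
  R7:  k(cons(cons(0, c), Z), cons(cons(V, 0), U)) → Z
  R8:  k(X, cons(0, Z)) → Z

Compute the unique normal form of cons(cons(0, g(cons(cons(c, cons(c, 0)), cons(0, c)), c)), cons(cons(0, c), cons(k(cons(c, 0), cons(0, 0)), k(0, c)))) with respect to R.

1. cons(cons(0, g(cons(cons(c, cons(c, 0)), cons(0, c)), c)), cons(cons(0, c), cons(k(cons(c, 0), cons(0, 0)), k(0, c))))  →  cons(cons(0, cons(0, 0)), cons(cons(0, c), cons(k(cons(c, 0), cons(0, 0)), k(0, c))))   [R2 at 1.2]
2. cons(cons(0, cons(0, 0)), cons(cons(0, c), cons(k(cons(c, 0), cons(0, 0)), k(0, c))))  →  cons(cons(0, cons(0, 0)), cons(cons(0, c), cons(0, k(0, c))))   [R8 at 2.2.1]
3. cons(cons(0, cons(0, 0)), cons(cons(0, c), cons(0, k(0, c))))  →  cons(cons(0, cons(0, 0)), cons(cons(0, c), cons(0, 0)))   [R5 at 2.2.2]

cons(cons(0, cons(0, 0)), cons(cons(0, c), cons(0, 0)))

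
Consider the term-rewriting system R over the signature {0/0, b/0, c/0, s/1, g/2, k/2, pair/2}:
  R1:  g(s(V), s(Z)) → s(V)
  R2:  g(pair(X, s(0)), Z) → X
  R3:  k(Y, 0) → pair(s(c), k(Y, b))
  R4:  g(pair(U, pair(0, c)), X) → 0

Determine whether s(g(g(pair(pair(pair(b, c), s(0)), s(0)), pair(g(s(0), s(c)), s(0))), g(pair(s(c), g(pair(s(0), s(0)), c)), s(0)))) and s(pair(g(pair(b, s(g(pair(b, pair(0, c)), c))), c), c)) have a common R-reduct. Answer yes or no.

yes — NF(t₁) = s(pair(b, c)), NF(t₂) = s(pair(b, c))

Reduce t₁ = s(g(g(pair(pair(pair(b, c), s(0)), s(0)), pair(g(s(0), s(c)), s(0))), g(pair(s(c), g(pair(s(0), s(0)), c)), s(0)))):
1. s(g(g(pair(pair(pair(b, c), s(0)), s(0)), pair(g(s(0), s(c)), s(0))), g(pair(s(c), g(pair(s(0), s(0)), c)), s(0))))  →  s(g(pair(pair(b, c), s(0)), g(pair(s(c), g(pair(s(0), s(0)), c)), s(0))))   [R2 at 1.1]
2. s(g(pair(pair(b, c), s(0)), g(pair(s(c), g(pair(s(0), s(0)), c)), s(0))))  →  s(pair(b, c))   [R2 at 1]

Reduce t₂ = s(pair(g(pair(b, s(g(pair(b, pair(0, c)), c))), c), c)):
1. s(pair(g(pair(b, s(g(pair(b, pair(0, c)), c))), c), c))  →  s(pair(g(pair(b, s(0)), c), c))   [R4 at 1.1.1.2.1]
2. s(pair(g(pair(b, s(0)), c), c))  →  s(pair(b, c))   [R2 at 1.1]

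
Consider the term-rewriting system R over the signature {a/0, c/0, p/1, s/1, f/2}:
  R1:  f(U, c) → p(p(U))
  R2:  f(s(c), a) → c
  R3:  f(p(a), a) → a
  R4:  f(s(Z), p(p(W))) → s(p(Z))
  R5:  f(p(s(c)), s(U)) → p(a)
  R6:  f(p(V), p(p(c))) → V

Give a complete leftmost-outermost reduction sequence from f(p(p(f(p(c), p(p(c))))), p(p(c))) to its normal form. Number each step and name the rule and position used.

1. f(p(p(f(p(c), p(p(c))))), p(p(c)))  →  p(f(p(c), p(p(c))))   [R6 at ε]
2. p(f(p(c), p(p(c))))  →  p(c)   [R6 at 1]

p(c)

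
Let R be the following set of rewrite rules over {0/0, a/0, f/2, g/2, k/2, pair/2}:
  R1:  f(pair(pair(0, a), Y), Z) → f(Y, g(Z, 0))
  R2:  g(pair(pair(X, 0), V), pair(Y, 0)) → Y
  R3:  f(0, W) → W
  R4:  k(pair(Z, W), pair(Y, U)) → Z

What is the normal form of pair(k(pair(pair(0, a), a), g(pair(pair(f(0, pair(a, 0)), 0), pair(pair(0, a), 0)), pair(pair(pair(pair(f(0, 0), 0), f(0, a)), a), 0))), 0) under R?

1. pair(k(pair(pair(0, a), a), g(pair(pair(f(0, pair(a, 0)), 0), pair(pair(0, a), 0)), pair(pair(pair(pair(f(0, 0), 0), f(0, a)), a), 0))), 0)  →  pair(k(pair(pair(0, a), a), pair(pair(pair(f(0, 0), 0), f(0, a)), a)), 0)   [R2 at 1.2]
2. pair(k(pair(pair(0, a), a), pair(pair(pair(f(0, 0), 0), f(0, a)), a)), 0)  →  pair(pair(0, a), 0)   [R4 at 1]

pair(pair(0, a), 0)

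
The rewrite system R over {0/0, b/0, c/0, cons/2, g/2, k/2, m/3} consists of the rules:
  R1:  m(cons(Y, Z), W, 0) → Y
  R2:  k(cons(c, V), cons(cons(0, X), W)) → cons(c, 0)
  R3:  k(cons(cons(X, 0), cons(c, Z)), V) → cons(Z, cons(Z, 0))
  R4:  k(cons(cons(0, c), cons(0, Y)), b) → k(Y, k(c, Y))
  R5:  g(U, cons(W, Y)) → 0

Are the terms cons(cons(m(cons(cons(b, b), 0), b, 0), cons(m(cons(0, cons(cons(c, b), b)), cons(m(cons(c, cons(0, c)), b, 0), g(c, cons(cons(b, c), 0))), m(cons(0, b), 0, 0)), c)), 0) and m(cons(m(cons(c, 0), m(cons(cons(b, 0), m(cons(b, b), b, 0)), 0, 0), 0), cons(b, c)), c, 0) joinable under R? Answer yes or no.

Reduce t₁ = cons(cons(m(cons(cons(b, b), 0), b, 0), cons(m(cons(0, cons(cons(c, b), b)), cons(m(cons(c, cons(0, c)), b, 0), g(c, cons(cons(b, c), 0))), m(cons(0, b), 0, 0)), c)), 0):
1. cons(cons(m(cons(cons(b, b), 0), b, 0), cons(m(cons(0, cons(cons(c, b), b)), cons(m(cons(c, cons(0, c)), b, 0), g(c, cons(cons(b, c), 0))), m(cons(0, b), 0, 0)), c)), 0)  →  cons(cons(cons(b, b), cons(m(cons(0, cons(cons(c, b), b)), cons(m(cons(c, cons(0, c)), b, 0), g(c, cons(cons(b, c), 0))), m(cons(0, b), 0, 0)), c)), 0)   [R1 at 1.1]
2. cons(cons(cons(b, b), cons(m(cons(0, cons(cons(c, b), b)), cons(m(cons(c, cons(0, c)), b, 0), g(c, cons(cons(b, c), 0))), m(cons(0, b), 0, 0)), c)), 0)  →  cons(cons(cons(b, b), cons(m(cons(0, cons(cons(c, b), b)), cons(c, g(c, cons(cons(b, c), 0))), m(cons(0, b), 0, 0)), c)), 0)   [R1 at 1.2.1.2.1]
3. cons(cons(cons(b, b), cons(m(cons(0, cons(cons(c, b), b)), cons(c, g(c, cons(cons(b, c), 0))), m(cons(0, b), 0, 0)), c)), 0)  →  cons(cons(cons(b, b), cons(m(cons(0, cons(cons(c, b), b)), cons(c, 0), m(cons(0, b), 0, 0)), c)), 0)   [R5 at 1.2.1.2.2]
4. cons(cons(cons(b, b), cons(m(cons(0, cons(cons(c, b), b)), cons(c, 0), m(cons(0, b), 0, 0)), c)), 0)  →  cons(cons(cons(b, b), cons(m(cons(0, cons(cons(c, b), b)), cons(c, 0), 0), c)), 0)   [R1 at 1.2.1.3]
5. cons(cons(cons(b, b), cons(m(cons(0, cons(cons(c, b), b)), cons(c, 0), 0), c)), 0)  →  cons(cons(cons(b, b), cons(0, c)), 0)   [R1 at 1.2.1]

Reduce t₂ = m(cons(m(cons(c, 0), m(cons(cons(b, 0), m(cons(b, b), b, 0)), 0, 0), 0), cons(b, c)), c, 0):
1. m(cons(m(cons(c, 0), m(cons(cons(b, 0), m(cons(b, b), b, 0)), 0, 0), 0), cons(b, c)), c, 0)  →  m(cons(c, 0), m(cons(cons(b, 0), m(cons(b, b), b, 0)), 0, 0), 0)   [R1 at ε]
2. m(cons(c, 0), m(cons(cons(b, 0), m(cons(b, b), b, 0)), 0, 0), 0)  →  c   [R1 at ε]

no — NF(t₁) = cons(cons(cons(b, b), cons(0, c)), 0), NF(t₂) = c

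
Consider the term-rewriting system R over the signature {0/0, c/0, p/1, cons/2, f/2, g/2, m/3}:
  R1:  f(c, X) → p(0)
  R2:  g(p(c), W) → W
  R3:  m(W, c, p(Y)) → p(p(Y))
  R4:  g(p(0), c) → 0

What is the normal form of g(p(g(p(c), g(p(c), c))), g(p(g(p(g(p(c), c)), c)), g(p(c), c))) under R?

c

1. g(p(g(p(c), g(p(c), c))), g(p(g(p(g(p(c), c)), c)), g(p(c), c)))  →  g(p(g(p(c), c)), g(p(g(p(g(p(c), c)), c)), g(p(c), c)))   [R2 at 1.1]
2. g(p(g(p(c), c)), g(p(g(p(g(p(c), c)), c)), g(p(c), c)))  →  g(p(c), g(p(g(p(g(p(c), c)), c)), g(p(c), c)))   [R2 at 1.1]
3. g(p(c), g(p(g(p(g(p(c), c)), c)), g(p(c), c)))  →  g(p(g(p(g(p(c), c)), c)), g(p(c), c))   [R2 at ε]
4. g(p(g(p(g(p(c), c)), c)), g(p(c), c))  →  g(p(g(p(c), c)), g(p(c), c))   [R2 at 1.1.1.1]
5. g(p(g(p(c), c)), g(p(c), c))  →  g(p(c), g(p(c), c))   [R2 at 1.1]
6. g(p(c), g(p(c), c))  →  g(p(c), c)   [R2 at ε]
7. g(p(c), c)  →  c   [R2 at ε]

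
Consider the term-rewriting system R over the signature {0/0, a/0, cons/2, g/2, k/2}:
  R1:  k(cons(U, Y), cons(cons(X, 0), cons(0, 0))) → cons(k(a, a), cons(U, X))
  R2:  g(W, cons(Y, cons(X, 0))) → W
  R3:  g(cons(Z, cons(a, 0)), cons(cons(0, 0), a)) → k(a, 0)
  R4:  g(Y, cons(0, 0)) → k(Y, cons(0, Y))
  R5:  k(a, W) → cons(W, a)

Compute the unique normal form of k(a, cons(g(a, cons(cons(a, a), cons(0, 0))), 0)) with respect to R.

1. k(a, cons(g(a, cons(cons(a, a), cons(0, 0))), 0))  →  cons(cons(g(a, cons(cons(a, a), cons(0, 0))), 0), a)   [R5 at ε]
2. cons(cons(g(a, cons(cons(a, a), cons(0, 0))), 0), a)  →  cons(cons(a, 0), a)   [R2 at 1.1]

cons(cons(a, 0), a)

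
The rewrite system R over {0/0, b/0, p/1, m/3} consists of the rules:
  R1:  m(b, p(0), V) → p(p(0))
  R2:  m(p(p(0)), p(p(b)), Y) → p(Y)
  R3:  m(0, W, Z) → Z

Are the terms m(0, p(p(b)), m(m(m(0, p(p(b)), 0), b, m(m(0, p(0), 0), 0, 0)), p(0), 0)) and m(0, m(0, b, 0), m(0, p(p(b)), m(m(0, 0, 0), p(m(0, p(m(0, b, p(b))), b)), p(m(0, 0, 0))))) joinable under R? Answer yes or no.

Reduce t₁ = m(0, p(p(b)), m(m(m(0, p(p(b)), 0), b, m(m(0, p(0), 0), 0, 0)), p(0), 0)):
1. m(0, p(p(b)), m(m(m(0, p(p(b)), 0), b, m(m(0, p(0), 0), 0, 0)), p(0), 0))  →  m(m(m(0, p(p(b)), 0), b, m(m(0, p(0), 0), 0, 0)), p(0), 0)   [R3 at ε]
2. m(m(m(0, p(p(b)), 0), b, m(m(0, p(0), 0), 0, 0)), p(0), 0)  →  m(m(0, b, m(m(0, p(0), 0), 0, 0)), p(0), 0)   [R3 at 1.1]
3. m(m(0, b, m(m(0, p(0), 0), 0, 0)), p(0), 0)  →  m(m(m(0, p(0), 0), 0, 0), p(0), 0)   [R3 at 1]
4. m(m(m(0, p(0), 0), 0, 0), p(0), 0)  →  m(m(0, 0, 0), p(0), 0)   [R3 at 1.1]
5. m(m(0, 0, 0), p(0), 0)  →  m(0, p(0), 0)   [R3 at 1]
6. m(0, p(0), 0)  →  0   [R3 at ε]

Reduce t₂ = m(0, m(0, b, 0), m(0, p(p(b)), m(m(0, 0, 0), p(m(0, p(m(0, b, p(b))), b)), p(m(0, 0, 0))))):
1. m(0, m(0, b, 0), m(0, p(p(b)), m(m(0, 0, 0), p(m(0, p(m(0, b, p(b))), b)), p(m(0, 0, 0)))))  →  m(0, p(p(b)), m(m(0, 0, 0), p(m(0, p(m(0, b, p(b))), b)), p(m(0, 0, 0))))   [R3 at ε]
2. m(0, p(p(b)), m(m(0, 0, 0), p(m(0, p(m(0, b, p(b))), b)), p(m(0, 0, 0))))  →  m(m(0, 0, 0), p(m(0, p(m(0, b, p(b))), b)), p(m(0, 0, 0)))   [R3 at ε]
3. m(m(0, 0, 0), p(m(0, p(m(0, b, p(b))), b)), p(m(0, 0, 0)))  →  m(0, p(m(0, p(m(0, b, p(b))), b)), p(m(0, 0, 0)))   [R3 at 1]
4. m(0, p(m(0, p(m(0, b, p(b))), b)), p(m(0, 0, 0)))  →  p(m(0, 0, 0))   [R3 at ε]
5. p(m(0, 0, 0))  →  p(0)   [R3 at 1]

no — NF(t₁) = 0, NF(t₂) = p(0)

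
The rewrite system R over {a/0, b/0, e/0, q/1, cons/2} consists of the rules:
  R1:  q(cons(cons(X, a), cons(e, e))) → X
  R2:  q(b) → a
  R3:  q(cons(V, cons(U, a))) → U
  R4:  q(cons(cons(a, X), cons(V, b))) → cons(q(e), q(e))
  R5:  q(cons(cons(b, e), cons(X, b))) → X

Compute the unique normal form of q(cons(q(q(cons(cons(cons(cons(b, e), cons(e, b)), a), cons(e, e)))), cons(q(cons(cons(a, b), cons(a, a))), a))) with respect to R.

a

1. q(cons(q(q(cons(cons(cons(cons(b, e), cons(e, b)), a), cons(e, e)))), cons(q(cons(cons(a, b), cons(a, a))), a)))  →  q(cons(cons(a, b), cons(a, a)))   [R3 at ε]
2. q(cons(cons(a, b), cons(a, a)))  →  a   [R3 at ε]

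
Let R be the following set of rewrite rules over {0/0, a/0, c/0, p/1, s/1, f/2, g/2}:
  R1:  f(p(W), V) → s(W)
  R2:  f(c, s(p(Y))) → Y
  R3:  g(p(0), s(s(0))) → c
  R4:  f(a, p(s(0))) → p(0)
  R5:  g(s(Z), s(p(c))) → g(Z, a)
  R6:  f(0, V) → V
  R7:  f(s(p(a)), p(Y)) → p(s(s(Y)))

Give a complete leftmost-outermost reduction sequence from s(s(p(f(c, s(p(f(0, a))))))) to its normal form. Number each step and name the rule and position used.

1. s(s(p(f(c, s(p(f(0, a)))))))  →  s(s(p(f(0, a))))   [R2 at 1.1.1]
2. s(s(p(f(0, a))))  →  s(s(p(a)))   [R6 at 1.1.1]

s(s(p(a)))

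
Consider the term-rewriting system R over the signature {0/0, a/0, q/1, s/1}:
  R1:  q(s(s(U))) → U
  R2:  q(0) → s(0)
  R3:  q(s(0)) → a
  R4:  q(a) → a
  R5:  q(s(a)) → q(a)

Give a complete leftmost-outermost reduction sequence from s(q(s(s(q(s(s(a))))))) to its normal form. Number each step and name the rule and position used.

1. s(q(s(s(q(s(s(a)))))))  →  s(q(s(s(a))))   [R1 at 1]
2. s(q(s(s(a))))  →  s(a)   [R1 at 1]

s(a)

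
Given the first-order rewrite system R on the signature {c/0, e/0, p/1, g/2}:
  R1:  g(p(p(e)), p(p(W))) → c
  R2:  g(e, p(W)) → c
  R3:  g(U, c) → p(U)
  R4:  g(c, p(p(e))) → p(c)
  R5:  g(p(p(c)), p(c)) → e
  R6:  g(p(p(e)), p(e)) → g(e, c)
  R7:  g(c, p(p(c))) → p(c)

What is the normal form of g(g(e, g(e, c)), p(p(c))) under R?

1. g(g(e, g(e, c)), p(p(c)))  →  g(g(e, p(e)), p(p(c)))   [R3 at 1.2]
2. g(g(e, p(e)), p(p(c)))  →  g(c, p(p(c)))   [R2 at 1]
3. g(c, p(p(c)))  →  p(c)   [R7 at ε]

p(c)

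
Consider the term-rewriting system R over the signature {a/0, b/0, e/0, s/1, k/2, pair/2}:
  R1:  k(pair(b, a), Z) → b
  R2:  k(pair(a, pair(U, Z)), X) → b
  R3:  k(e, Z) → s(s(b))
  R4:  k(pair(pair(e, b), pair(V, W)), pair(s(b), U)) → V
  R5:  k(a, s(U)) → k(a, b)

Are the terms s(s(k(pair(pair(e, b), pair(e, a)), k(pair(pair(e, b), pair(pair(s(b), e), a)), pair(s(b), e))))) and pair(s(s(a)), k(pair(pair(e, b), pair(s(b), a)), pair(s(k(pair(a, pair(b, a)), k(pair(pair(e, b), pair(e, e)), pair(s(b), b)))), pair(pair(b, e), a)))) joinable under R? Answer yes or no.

no — NF(t₁) = s(s(e)), NF(t₂) = pair(s(s(a)), s(b))

Reduce t₁ = s(s(k(pair(pair(e, b), pair(e, a)), k(pair(pair(e, b), pair(pair(s(b), e), a)), pair(s(b), e))))):
1. s(s(k(pair(pair(e, b), pair(e, a)), k(pair(pair(e, b), pair(pair(s(b), e), a)), pair(s(b), e)))))  →  s(s(k(pair(pair(e, b), pair(e, a)), pair(s(b), e))))   [R4 at 1.1.2]
2. s(s(k(pair(pair(e, b), pair(e, a)), pair(s(b), e))))  →  s(s(e))   [R4 at 1.1]

Reduce t₂ = pair(s(s(a)), k(pair(pair(e, b), pair(s(b), a)), pair(s(k(pair(a, pair(b, a)), k(pair(pair(e, b), pair(e, e)), pair(s(b), b)))), pair(pair(b, e), a)))):
1. pair(s(s(a)), k(pair(pair(e, b), pair(s(b), a)), pair(s(k(pair(a, pair(b, a)), k(pair(pair(e, b), pair(e, e)), pair(s(b), b)))), pair(pair(b, e), a))))  →  pair(s(s(a)), k(pair(pair(e, b), pair(s(b), a)), pair(s(b), pair(pair(b, e), a))))   [R2 at 2.2.1.1]
2. pair(s(s(a)), k(pair(pair(e, b), pair(s(b), a)), pair(s(b), pair(pair(b, e), a))))  →  pair(s(s(a)), s(b))   [R4 at 2]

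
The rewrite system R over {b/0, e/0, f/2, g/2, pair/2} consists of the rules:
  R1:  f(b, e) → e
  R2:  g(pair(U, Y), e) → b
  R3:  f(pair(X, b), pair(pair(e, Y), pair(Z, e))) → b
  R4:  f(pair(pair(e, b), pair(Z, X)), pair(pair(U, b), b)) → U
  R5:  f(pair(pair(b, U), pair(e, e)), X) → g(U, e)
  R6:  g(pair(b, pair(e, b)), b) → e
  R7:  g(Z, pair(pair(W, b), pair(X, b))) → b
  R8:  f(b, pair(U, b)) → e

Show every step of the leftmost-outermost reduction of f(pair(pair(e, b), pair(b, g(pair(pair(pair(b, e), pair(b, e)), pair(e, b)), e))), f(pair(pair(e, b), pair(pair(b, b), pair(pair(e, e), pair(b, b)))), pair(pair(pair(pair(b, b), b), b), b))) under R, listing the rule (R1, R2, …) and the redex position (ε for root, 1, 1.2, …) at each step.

1. f(pair(pair(e, b), pair(b, g(pair(pair(pair(b, e), pair(b, e)), pair(e, b)), e))), f(pair(pair(e, b), pair(pair(b, b), pair(pair(e, e), pair(b, b)))), pair(pair(pair(pair(b, b), b), b), b)))  →  f(pair(pair(e, b), pair(b, b)), f(pair(pair(e, b), pair(pair(b, b), pair(pair(e, e), pair(b, b)))), pair(pair(pair(pair(b, b), b), b), b)))   [R2 at 1.2.2]
2. f(pair(pair(e, b), pair(b, b)), f(pair(pair(e, b), pair(pair(b, b), pair(pair(e, e), pair(b, b)))), pair(pair(pair(pair(b, b), b), b), b)))  →  f(pair(pair(e, b), pair(b, b)), pair(pair(b, b), b))   [R4 at 2]
3. f(pair(pair(e, b), pair(b, b)), pair(pair(b, b), b))  →  b   [R4 at ε]

b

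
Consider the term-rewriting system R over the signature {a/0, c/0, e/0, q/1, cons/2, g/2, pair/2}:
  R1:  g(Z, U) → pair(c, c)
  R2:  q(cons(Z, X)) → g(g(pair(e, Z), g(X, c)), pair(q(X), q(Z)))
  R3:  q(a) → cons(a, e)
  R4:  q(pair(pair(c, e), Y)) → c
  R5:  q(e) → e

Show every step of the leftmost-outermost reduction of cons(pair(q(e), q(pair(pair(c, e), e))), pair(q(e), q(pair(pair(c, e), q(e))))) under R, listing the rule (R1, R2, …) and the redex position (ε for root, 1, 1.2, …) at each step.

cons(pair(e, c), pair(e, c))

1. cons(pair(q(e), q(pair(pair(c, e), e))), pair(q(e), q(pair(pair(c, e), q(e)))))  →  cons(pair(e, q(pair(pair(c, e), e))), pair(q(e), q(pair(pair(c, e), q(e)))))   [R5 at 1.1]
2. cons(pair(e, q(pair(pair(c, e), e))), pair(q(e), q(pair(pair(c, e), q(e)))))  →  cons(pair(e, c), pair(q(e), q(pair(pair(c, e), q(e)))))   [R4 at 1.2]
3. cons(pair(e, c), pair(q(e), q(pair(pair(c, e), q(e)))))  →  cons(pair(e, c), pair(e, q(pair(pair(c, e), q(e)))))   [R5 at 2.1]
4. cons(pair(e, c), pair(e, q(pair(pair(c, e), q(e)))))  →  cons(pair(e, c), pair(e, c))   [R4 at 2.2]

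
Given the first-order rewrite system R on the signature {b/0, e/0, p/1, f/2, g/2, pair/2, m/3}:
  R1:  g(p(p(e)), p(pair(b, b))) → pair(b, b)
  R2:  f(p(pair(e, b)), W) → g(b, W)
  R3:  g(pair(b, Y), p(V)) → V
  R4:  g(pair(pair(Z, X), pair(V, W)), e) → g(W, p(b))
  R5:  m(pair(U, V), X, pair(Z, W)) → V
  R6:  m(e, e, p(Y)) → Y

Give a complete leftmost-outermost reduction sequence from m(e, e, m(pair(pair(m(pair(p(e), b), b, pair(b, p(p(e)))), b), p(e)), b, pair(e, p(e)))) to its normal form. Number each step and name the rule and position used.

e

1. m(e, e, m(pair(pair(m(pair(p(e), b), b, pair(b, p(p(e)))), b), p(e)), b, pair(e, p(e))))  →  m(e, e, p(e))   [R5 at 3]
2. m(e, e, p(e))  →  e   [R6 at ε]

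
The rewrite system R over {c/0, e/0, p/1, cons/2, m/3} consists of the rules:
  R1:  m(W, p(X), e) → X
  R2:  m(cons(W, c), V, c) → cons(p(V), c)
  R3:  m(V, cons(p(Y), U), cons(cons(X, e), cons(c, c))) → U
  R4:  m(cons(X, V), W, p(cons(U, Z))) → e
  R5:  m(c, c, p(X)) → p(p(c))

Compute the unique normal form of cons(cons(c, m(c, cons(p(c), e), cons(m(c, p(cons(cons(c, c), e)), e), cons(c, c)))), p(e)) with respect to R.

cons(cons(c, e), p(e))

1. cons(cons(c, m(c, cons(p(c), e), cons(m(c, p(cons(cons(c, c), e)), e), cons(c, c)))), p(e))  →  cons(cons(c, m(c, cons(p(c), e), cons(cons(cons(c, c), e), cons(c, c)))), p(e))   [R1 at 1.2.3.1]
2. cons(cons(c, m(c, cons(p(c), e), cons(cons(cons(c, c), e), cons(c, c)))), p(e))  →  cons(cons(c, e), p(e))   [R3 at 1.2]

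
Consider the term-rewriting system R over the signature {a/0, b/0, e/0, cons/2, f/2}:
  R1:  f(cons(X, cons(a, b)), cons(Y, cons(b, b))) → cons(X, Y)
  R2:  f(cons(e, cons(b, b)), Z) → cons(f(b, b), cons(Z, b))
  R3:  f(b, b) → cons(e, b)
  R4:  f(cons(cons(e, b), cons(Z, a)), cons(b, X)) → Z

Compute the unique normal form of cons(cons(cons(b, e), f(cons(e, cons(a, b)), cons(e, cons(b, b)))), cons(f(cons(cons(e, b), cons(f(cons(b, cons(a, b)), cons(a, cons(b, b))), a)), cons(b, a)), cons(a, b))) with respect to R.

cons(cons(cons(b, e), cons(e, e)), cons(cons(b, a), cons(a, b)))

1. cons(cons(cons(b, e), f(cons(e, cons(a, b)), cons(e, cons(b, b)))), cons(f(cons(cons(e, b), cons(f(cons(b, cons(a, b)), cons(a, cons(b, b))), a)), cons(b, a)), cons(a, b)))  →  cons(cons(cons(b, e), cons(e, e)), cons(f(cons(cons(e, b), cons(f(cons(b, cons(a, b)), cons(a, cons(b, b))), a)), cons(b, a)), cons(a, b)))   [R1 at 1.2]
2. cons(cons(cons(b, e), cons(e, e)), cons(f(cons(cons(e, b), cons(f(cons(b, cons(a, b)), cons(a, cons(b, b))), a)), cons(b, a)), cons(a, b)))  →  cons(cons(cons(b, e), cons(e, e)), cons(f(cons(b, cons(a, b)), cons(a, cons(b, b))), cons(a, b)))   [R4 at 2.1]
3. cons(cons(cons(b, e), cons(e, e)), cons(f(cons(b, cons(a, b)), cons(a, cons(b, b))), cons(a, b)))  →  cons(cons(cons(b, e), cons(e, e)), cons(cons(b, a), cons(a, b)))   [R1 at 2.1]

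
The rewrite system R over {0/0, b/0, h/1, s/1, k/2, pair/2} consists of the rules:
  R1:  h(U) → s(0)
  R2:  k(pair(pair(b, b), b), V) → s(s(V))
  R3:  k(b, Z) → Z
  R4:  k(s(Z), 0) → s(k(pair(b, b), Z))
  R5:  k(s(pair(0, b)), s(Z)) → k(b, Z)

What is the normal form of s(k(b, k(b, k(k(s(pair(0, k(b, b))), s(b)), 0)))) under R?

1. s(k(b, k(b, k(k(s(pair(0, k(b, b))), s(b)), 0))))  →  s(k(b, k(k(s(pair(0, k(b, b))), s(b)), 0)))   [R3 at 1]
2. s(k(b, k(k(s(pair(0, k(b, b))), s(b)), 0)))  →  s(k(k(s(pair(0, k(b, b))), s(b)), 0))   [R3 at 1]
3. s(k(k(s(pair(0, k(b, b))), s(b)), 0))  →  s(k(k(s(pair(0, b)), s(b)), 0))   [R3 at 1.1.1.1.2]
4. s(k(k(s(pair(0, b)), s(b)), 0))  →  s(k(k(b, b), 0))   [R5 at 1.1]
5. s(k(k(b, b), 0))  →  s(k(b, 0))   [R3 at 1.1]
6. s(k(b, 0))  →  s(0)   [R3 at 1]

s(0)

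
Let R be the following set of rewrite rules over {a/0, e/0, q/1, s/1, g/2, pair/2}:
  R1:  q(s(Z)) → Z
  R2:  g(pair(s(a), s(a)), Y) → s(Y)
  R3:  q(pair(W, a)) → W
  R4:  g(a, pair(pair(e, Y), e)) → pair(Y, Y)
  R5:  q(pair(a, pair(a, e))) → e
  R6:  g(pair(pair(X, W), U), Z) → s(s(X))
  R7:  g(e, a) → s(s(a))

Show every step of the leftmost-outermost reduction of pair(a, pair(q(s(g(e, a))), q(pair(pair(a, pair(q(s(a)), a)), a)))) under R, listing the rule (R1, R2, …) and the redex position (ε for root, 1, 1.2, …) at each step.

1. pair(a, pair(q(s(g(e, a))), q(pair(pair(a, pair(q(s(a)), a)), a))))  →  pair(a, pair(g(e, a), q(pair(pair(a, pair(q(s(a)), a)), a))))   [R1 at 2.1]
2. pair(a, pair(g(e, a), q(pair(pair(a, pair(q(s(a)), a)), a))))  →  pair(a, pair(s(s(a)), q(pair(pair(a, pair(q(s(a)), a)), a))))   [R7 at 2.1]
3. pair(a, pair(s(s(a)), q(pair(pair(a, pair(q(s(a)), a)), a))))  →  pair(a, pair(s(s(a)), pair(a, pair(q(s(a)), a))))   [R3 at 2.2]
4. pair(a, pair(s(s(a)), pair(a, pair(q(s(a)), a))))  →  pair(a, pair(s(s(a)), pair(a, pair(a, a))))   [R1 at 2.2.2.1]

pair(a, pair(s(s(a)), pair(a, pair(a, a))))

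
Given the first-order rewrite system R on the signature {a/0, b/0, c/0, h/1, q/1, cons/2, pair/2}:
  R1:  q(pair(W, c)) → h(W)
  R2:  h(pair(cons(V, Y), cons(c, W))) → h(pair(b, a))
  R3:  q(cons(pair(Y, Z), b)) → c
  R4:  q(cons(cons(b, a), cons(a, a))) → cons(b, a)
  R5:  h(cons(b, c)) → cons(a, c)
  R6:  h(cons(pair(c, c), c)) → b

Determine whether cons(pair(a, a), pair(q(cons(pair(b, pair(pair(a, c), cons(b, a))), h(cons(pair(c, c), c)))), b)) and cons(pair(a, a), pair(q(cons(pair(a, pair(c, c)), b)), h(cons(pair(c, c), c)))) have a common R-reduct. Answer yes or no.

yes — NF(t₁) = cons(pair(a, a), pair(c, b)), NF(t₂) = cons(pair(a, a), pair(c, b))

Reduce t₁ = cons(pair(a, a), pair(q(cons(pair(b, pair(pair(a, c), cons(b, a))), h(cons(pair(c, c), c)))), b)):
1. cons(pair(a, a), pair(q(cons(pair(b, pair(pair(a, c), cons(b, a))), h(cons(pair(c, c), c)))), b))  →  cons(pair(a, a), pair(q(cons(pair(b, pair(pair(a, c), cons(b, a))), b)), b))   [R6 at 2.1.1.2]
2. cons(pair(a, a), pair(q(cons(pair(b, pair(pair(a, c), cons(b, a))), b)), b))  →  cons(pair(a, a), pair(c, b))   [R3 at 2.1]

Reduce t₂ = cons(pair(a, a), pair(q(cons(pair(a, pair(c, c)), b)), h(cons(pair(c, c), c)))):
1. cons(pair(a, a), pair(q(cons(pair(a, pair(c, c)), b)), h(cons(pair(c, c), c))))  →  cons(pair(a, a), pair(c, h(cons(pair(c, c), c))))   [R3 at 2.1]
2. cons(pair(a, a), pair(c, h(cons(pair(c, c), c))))  →  cons(pair(a, a), pair(c, b))   [R6 at 2.2]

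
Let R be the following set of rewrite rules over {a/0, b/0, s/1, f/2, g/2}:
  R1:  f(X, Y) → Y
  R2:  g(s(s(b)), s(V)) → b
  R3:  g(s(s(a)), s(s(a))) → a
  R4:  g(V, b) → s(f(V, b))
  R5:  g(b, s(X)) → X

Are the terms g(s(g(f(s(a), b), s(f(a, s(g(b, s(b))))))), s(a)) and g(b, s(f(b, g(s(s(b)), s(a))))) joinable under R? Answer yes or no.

yes — NF(t₁) = b, NF(t₂) = b

Reduce t₁ = g(s(g(f(s(a), b), s(f(a, s(g(b, s(b))))))), s(a)):
1. g(s(g(f(s(a), b), s(f(a, s(g(b, s(b))))))), s(a))  →  g(s(g(b, s(f(a, s(g(b, s(b))))))), s(a))   [R1 at 1.1.1]
2. g(s(g(b, s(f(a, s(g(b, s(b))))))), s(a))  →  g(s(f(a, s(g(b, s(b))))), s(a))   [R5 at 1.1]
3. g(s(f(a, s(g(b, s(b))))), s(a))  →  g(s(s(g(b, s(b)))), s(a))   [R1 at 1.1]
4. g(s(s(g(b, s(b)))), s(a))  →  g(s(s(b)), s(a))   [R5 at 1.1.1]
5. g(s(s(b)), s(a))  →  b   [R2 at ε]

Reduce t₂ = g(b, s(f(b, g(s(s(b)), s(a))))):
1. g(b, s(f(b, g(s(s(b)), s(a)))))  →  f(b, g(s(s(b)), s(a)))   [R5 at ε]
2. f(b, g(s(s(b)), s(a)))  →  g(s(s(b)), s(a))   [R1 at ε]
3. g(s(s(b)), s(a))  →  b   [R2 at ε]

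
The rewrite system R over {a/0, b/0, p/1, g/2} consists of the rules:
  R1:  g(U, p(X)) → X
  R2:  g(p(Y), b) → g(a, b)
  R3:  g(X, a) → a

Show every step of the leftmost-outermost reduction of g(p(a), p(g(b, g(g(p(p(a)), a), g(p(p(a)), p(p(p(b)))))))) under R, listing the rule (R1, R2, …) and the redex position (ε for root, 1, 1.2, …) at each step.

1. g(p(a), p(g(b, g(g(p(p(a)), a), g(p(p(a)), p(p(p(b))))))))  →  g(b, g(g(p(p(a)), a), g(p(p(a)), p(p(p(b))))))   [R1 at ε]
2. g(b, g(g(p(p(a)), a), g(p(p(a)), p(p(p(b))))))  →  g(b, g(a, g(p(p(a)), p(p(p(b))))))   [R3 at 2.1]
3. g(b, g(a, g(p(p(a)), p(p(p(b))))))  →  g(b, g(a, p(p(b))))   [R1 at 2.2]
4. g(b, g(a, p(p(b))))  →  g(b, p(b))   [R1 at 2]
5. g(b, p(b))  →  b   [R1 at ε]

b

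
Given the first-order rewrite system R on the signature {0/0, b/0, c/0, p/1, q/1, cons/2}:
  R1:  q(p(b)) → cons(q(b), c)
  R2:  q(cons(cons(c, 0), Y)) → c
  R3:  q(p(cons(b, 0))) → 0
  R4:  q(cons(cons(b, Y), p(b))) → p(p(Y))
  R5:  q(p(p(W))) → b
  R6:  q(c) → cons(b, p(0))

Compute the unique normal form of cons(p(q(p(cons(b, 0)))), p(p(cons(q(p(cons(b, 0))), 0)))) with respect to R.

1. cons(p(q(p(cons(b, 0)))), p(p(cons(q(p(cons(b, 0))), 0))))  →  cons(p(0), p(p(cons(q(p(cons(b, 0))), 0))))   [R3 at 1.1]
2. cons(p(0), p(p(cons(q(p(cons(b, 0))), 0))))  →  cons(p(0), p(p(cons(0, 0))))   [R3 at 2.1.1.1]

cons(p(0), p(p(cons(0, 0))))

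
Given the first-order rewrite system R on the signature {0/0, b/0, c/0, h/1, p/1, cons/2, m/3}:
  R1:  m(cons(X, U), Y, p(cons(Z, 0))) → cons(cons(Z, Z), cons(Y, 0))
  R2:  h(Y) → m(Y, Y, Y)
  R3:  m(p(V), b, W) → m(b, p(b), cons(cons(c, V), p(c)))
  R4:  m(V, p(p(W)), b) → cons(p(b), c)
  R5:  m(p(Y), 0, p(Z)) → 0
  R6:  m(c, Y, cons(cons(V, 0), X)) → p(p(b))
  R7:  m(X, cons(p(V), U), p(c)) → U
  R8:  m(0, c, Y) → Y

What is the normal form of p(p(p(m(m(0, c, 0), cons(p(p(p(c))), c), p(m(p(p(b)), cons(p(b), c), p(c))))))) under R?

p(p(p(c)))

1. p(p(p(m(m(0, c, 0), cons(p(p(p(c))), c), p(m(p(p(b)), cons(p(b), c), p(c)))))))  →  p(p(p(m(0, cons(p(p(p(c))), c), p(m(p(p(b)), cons(p(b), c), p(c)))))))   [R8 at 1.1.1.1]
2. p(p(p(m(0, cons(p(p(p(c))), c), p(m(p(p(b)), cons(p(b), c), p(c)))))))  →  p(p(p(m(0, cons(p(p(p(c))), c), p(c)))))   [R7 at 1.1.1.3.1]
3. p(p(p(m(0, cons(p(p(p(c))), c), p(c)))))  →  p(p(p(c)))   [R7 at 1.1.1]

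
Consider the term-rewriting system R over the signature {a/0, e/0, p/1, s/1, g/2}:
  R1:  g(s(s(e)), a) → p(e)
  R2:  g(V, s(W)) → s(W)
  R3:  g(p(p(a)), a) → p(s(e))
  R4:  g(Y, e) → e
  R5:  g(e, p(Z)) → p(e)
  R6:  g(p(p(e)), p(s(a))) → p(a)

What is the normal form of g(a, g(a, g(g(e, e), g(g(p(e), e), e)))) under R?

e

1. g(a, g(a, g(g(e, e), g(g(p(e), e), e))))  →  g(a, g(a, g(e, g(g(p(e), e), e))))   [R4 at 2.2.1]
2. g(a, g(a, g(e, g(g(p(e), e), e))))  →  g(a, g(a, g(e, e)))   [R4 at 2.2.2]
3. g(a, g(a, g(e, e)))  →  g(a, g(a, e))   [R4 at 2.2]
4. g(a, g(a, e))  →  g(a, e)   [R4 at 2]
5. g(a, e)  →  e   [R4 at ε]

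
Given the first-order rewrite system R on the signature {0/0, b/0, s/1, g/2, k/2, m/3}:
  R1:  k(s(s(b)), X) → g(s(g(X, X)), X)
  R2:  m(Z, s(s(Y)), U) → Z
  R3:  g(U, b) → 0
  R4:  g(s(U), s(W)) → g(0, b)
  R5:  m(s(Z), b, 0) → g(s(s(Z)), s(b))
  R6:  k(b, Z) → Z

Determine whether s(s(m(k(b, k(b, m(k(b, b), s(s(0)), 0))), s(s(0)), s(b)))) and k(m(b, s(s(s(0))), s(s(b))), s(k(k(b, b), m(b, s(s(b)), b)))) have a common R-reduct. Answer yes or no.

Reduce t₁ = s(s(m(k(b, k(b, m(k(b, b), s(s(0)), 0))), s(s(0)), s(b)))):
1. s(s(m(k(b, k(b, m(k(b, b), s(s(0)), 0))), s(s(0)), s(b))))  →  s(s(k(b, k(b, m(k(b, b), s(s(0)), 0)))))   [R2 at 1.1]
2. s(s(k(b, k(b, m(k(b, b), s(s(0)), 0)))))  →  s(s(k(b, m(k(b, b), s(s(0)), 0))))   [R6 at 1.1]
3. s(s(k(b, m(k(b, b), s(s(0)), 0))))  →  s(s(m(k(b, b), s(s(0)), 0)))   [R6 at 1.1]
4. s(s(m(k(b, b), s(s(0)), 0)))  →  s(s(k(b, b)))   [R2 at 1.1]
5. s(s(k(b, b)))  →  s(s(b))   [R6 at 1.1]

Reduce t₂ = k(m(b, s(s(s(0))), s(s(b))), s(k(k(b, b), m(b, s(s(b)), b)))):
1. k(m(b, s(s(s(0))), s(s(b))), s(k(k(b, b), m(b, s(s(b)), b))))  →  k(b, s(k(k(b, b), m(b, s(s(b)), b))))   [R2 at 1]
2. k(b, s(k(k(b, b), m(b, s(s(b)), b))))  →  s(k(k(b, b), m(b, s(s(b)), b)))   [R6 at ε]
3. s(k(k(b, b), m(b, s(s(b)), b)))  →  s(k(b, m(b, s(s(b)), b)))   [R6 at 1.1]
4. s(k(b, m(b, s(s(b)), b)))  →  s(m(b, s(s(b)), b))   [R6 at 1]
5. s(m(b, s(s(b)), b))  →  s(b)   [R2 at 1]

no — NF(t₁) = s(s(b)), NF(t₂) = s(b)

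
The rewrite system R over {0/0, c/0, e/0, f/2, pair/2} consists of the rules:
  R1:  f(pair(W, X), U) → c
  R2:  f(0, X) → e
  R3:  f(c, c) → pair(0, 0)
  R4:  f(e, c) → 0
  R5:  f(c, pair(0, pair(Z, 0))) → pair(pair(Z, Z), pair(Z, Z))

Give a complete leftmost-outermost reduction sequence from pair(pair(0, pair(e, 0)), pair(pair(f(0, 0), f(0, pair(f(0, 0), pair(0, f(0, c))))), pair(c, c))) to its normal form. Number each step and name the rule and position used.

pair(pair(0, pair(e, 0)), pair(pair(e, e), pair(c, c)))

1. pair(pair(0, pair(e, 0)), pair(pair(f(0, 0), f(0, pair(f(0, 0), pair(0, f(0, c))))), pair(c, c)))  →  pair(pair(0, pair(e, 0)), pair(pair(e, f(0, pair(f(0, 0), pair(0, f(0, c))))), pair(c, c)))   [R2 at 2.1.1]
2. pair(pair(0, pair(e, 0)), pair(pair(e, f(0, pair(f(0, 0), pair(0, f(0, c))))), pair(c, c)))  →  pair(pair(0, pair(e, 0)), pair(pair(e, e), pair(c, c)))   [R2 at 2.1.2]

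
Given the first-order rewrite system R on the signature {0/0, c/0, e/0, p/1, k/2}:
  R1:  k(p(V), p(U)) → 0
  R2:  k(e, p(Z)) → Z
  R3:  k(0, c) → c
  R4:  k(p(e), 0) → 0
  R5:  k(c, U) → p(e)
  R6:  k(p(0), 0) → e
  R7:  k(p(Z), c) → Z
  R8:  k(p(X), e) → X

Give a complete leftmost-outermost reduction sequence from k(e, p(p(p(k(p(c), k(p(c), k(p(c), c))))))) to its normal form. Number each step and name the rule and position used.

p(p(c))

1. k(e, p(p(p(k(p(c), k(p(c), k(p(c), c)))))))  →  p(p(k(p(c), k(p(c), k(p(c), c)))))   [R2 at ε]
2. p(p(k(p(c), k(p(c), k(p(c), c)))))  →  p(p(k(p(c), k(p(c), c))))   [R7 at 1.1.2.2]
3. p(p(k(p(c), k(p(c), c))))  →  p(p(k(p(c), c)))   [R7 at 1.1.2]
4. p(p(k(p(c), c)))  →  p(p(c))   [R7 at 1.1]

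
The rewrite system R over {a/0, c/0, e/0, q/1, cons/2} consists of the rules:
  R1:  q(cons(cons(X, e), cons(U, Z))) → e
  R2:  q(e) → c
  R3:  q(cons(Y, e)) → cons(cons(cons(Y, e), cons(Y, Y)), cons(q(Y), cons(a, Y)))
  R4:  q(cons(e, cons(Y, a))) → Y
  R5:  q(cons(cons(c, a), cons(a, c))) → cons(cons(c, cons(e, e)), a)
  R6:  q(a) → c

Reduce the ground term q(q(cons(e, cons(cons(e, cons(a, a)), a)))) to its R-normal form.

a

1. q(q(cons(e, cons(cons(e, cons(a, a)), a))))  →  q(cons(e, cons(a, a)))   [R4 at 1]
2. q(cons(e, cons(a, a)))  →  a   [R4 at ε]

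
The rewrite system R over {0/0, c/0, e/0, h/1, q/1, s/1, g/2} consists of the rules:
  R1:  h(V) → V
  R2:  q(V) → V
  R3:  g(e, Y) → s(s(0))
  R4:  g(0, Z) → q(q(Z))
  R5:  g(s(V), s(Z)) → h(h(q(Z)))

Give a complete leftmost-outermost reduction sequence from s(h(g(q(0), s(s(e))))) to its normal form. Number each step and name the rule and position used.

s(s(s(e)))

1. s(h(g(q(0), s(s(e)))))  →  s(g(q(0), s(s(e))))   [R1 at 1]
2. s(g(q(0), s(s(e))))  →  s(g(0, s(s(e))))   [R2 at 1.1]
3. s(g(0, s(s(e))))  →  s(q(q(s(s(e)))))   [R4 at 1]
4. s(q(q(s(s(e)))))  →  s(q(s(s(e))))   [R2 at 1]
5. s(q(s(s(e))))  →  s(s(s(e)))   [R2 at 1]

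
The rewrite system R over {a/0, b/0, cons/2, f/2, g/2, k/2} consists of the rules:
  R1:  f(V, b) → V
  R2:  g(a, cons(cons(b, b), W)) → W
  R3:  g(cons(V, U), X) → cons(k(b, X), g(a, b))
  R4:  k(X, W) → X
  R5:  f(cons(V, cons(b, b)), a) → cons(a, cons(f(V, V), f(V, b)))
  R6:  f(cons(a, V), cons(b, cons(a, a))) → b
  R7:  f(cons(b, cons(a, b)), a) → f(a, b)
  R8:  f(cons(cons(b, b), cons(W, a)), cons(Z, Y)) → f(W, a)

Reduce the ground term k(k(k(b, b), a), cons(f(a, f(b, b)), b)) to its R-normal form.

1. k(k(k(b, b), a), cons(f(a, f(b, b)), b))  →  k(k(b, b), a)   [R4 at ε]
2. k(k(b, b), a)  →  k(b, b)   [R4 at ε]
3. k(b, b)  →  b   [R4 at ε]

b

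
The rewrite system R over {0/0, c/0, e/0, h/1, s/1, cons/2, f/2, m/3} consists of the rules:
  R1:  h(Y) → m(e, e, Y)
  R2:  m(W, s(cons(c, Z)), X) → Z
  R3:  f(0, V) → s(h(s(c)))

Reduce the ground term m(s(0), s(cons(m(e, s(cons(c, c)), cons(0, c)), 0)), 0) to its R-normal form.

1. m(s(0), s(cons(m(e, s(cons(c, c)), cons(0, c)), 0)), 0)  →  m(s(0), s(cons(c, 0)), 0)   [R2 at 2.1.1]
2. m(s(0), s(cons(c, 0)), 0)  →  0   [R2 at ε]

0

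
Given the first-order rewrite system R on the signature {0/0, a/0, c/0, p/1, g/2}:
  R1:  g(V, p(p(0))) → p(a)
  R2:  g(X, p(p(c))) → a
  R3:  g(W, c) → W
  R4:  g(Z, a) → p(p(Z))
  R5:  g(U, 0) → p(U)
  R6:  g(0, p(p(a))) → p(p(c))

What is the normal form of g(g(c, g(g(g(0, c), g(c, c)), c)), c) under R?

1. g(g(c, g(g(g(0, c), g(c, c)), c)), c)  →  g(c, g(g(g(0, c), g(c, c)), c))   [R3 at ε]
2. g(c, g(g(g(0, c), g(c, c)), c))  →  g(c, g(g(0, c), g(c, c)))   [R3 at 2]
3. g(c, g(g(0, c), g(c, c)))  →  g(c, g(0, g(c, c)))   [R3 at 2.1]
4. g(c, g(0, g(c, c)))  →  g(c, g(0, c))   [R3 at 2.2]
5. g(c, g(0, c))  →  g(c, 0)   [R3 at 2]
6. g(c, 0)  →  p(c)   [R5 at ε]

p(c)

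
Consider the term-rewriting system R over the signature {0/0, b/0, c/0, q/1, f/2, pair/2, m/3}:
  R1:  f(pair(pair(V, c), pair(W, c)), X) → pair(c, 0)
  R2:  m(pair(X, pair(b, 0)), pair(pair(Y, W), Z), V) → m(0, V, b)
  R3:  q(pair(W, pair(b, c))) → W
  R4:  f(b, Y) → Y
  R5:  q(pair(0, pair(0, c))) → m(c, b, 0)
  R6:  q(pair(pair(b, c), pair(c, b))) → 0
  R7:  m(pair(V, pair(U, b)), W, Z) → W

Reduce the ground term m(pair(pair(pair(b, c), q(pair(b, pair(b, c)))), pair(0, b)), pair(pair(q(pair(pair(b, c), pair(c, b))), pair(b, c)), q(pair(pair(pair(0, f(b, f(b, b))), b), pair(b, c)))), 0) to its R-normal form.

1. m(pair(pair(pair(b, c), q(pair(b, pair(b, c)))), pair(0, b)), pair(pair(q(pair(pair(b, c), pair(c, b))), pair(b, c)), q(pair(pair(pair(0, f(b, f(b, b))), b), pair(b, c)))), 0)  →  pair(pair(q(pair(pair(b, c), pair(c, b))), pair(b, c)), q(pair(pair(pair(0, f(b, f(b, b))), b), pair(b, c))))   [R7 at ε]
2. pair(pair(q(pair(pair(b, c), pair(c, b))), pair(b, c)), q(pair(pair(pair(0, f(b, f(b, b))), b), pair(b, c))))  →  pair(pair(0, pair(b, c)), q(pair(pair(pair(0, f(b, f(b, b))), b), pair(b, c))))   [R6 at 1.1]
3. pair(pair(0, pair(b, c)), q(pair(pair(pair(0, f(b, f(b, b))), b), pair(b, c))))  →  pair(pair(0, pair(b, c)), pair(pair(0, f(b, f(b, b))), b))   [R3 at 2]
4. pair(pair(0, pair(b, c)), pair(pair(0, f(b, f(b, b))), b))  →  pair(pair(0, pair(b, c)), pair(pair(0, f(b, b)), b))   [R4 at 2.1.2]
5. pair(pair(0, pair(b, c)), pair(pair(0, f(b, b)), b))  →  pair(pair(0, pair(b, c)), pair(pair(0, b), b))   [R4 at 2.1.2]

pair(pair(0, pair(b, c)), pair(pair(0, b), b))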